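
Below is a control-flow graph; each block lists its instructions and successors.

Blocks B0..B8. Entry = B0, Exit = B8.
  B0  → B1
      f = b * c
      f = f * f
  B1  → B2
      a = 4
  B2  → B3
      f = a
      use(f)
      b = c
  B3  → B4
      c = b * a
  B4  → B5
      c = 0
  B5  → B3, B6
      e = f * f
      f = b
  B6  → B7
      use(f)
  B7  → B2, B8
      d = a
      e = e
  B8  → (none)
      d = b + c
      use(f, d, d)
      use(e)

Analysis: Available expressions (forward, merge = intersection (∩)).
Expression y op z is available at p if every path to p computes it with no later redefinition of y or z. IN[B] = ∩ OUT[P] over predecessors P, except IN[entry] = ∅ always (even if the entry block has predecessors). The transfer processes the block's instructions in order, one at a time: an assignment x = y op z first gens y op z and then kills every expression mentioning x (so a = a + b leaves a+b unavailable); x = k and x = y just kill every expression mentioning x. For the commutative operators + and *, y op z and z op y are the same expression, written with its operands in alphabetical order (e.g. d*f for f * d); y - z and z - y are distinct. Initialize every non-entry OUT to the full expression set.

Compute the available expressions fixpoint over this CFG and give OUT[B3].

Answer: {a*b}

Working:
Converged values:
  B0:  IN={}  OUT={b*c}
  B1:  IN={b*c}  OUT={b*c}
  B2:  IN={}  OUT={}
  B3:  IN={}  OUT={a*b}
  B4:  IN={a*b}  OUT={a*b}
  B5:  IN={a*b}  OUT={a*b}
  B6:  IN={a*b}  OUT={a*b}
  B7:  IN={a*b}  OUT={a*b}
  B8:  IN={a*b}  OUT={a*b, b+c}

Merge at B3: IN[B3] = OUT[B2] ∩ OUT[B5] = {}
Applying B3's transfer function to that IN value gives OUT[B3] (row B3 above).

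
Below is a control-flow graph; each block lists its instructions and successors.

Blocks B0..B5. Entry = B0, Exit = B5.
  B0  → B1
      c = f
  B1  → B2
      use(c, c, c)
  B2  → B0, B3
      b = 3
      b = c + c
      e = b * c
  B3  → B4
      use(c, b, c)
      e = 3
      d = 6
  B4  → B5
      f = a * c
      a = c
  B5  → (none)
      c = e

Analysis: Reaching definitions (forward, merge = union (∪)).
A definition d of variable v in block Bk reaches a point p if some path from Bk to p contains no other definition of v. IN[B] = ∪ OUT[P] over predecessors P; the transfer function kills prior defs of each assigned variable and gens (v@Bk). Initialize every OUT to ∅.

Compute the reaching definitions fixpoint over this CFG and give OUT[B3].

Answer: {b@B2, c@B0, d@B3, e@B3}

Derivation:
Per-block solution:
  B0:   IN={b@B2, c@B0, e@B2}   OUT={b@B2, c@B0, e@B2}
  B1:   IN={b@B2, c@B0, e@B2}   OUT={b@B2, c@B0, e@B2}
  B2:   IN={b@B2, c@B0, e@B2}   OUT={b@B2, c@B0, e@B2}
  B3:   IN={b@B2, c@B0, e@B2}   OUT={b@B2, c@B0, d@B3, e@B3}
  B4:   IN={b@B2, c@B0, d@B3, e@B3}   OUT={a@B4, b@B2, c@B0, d@B3, e@B3, f@B4}
  B5:   IN={a@B4, b@B2, c@B0, d@B3, e@B3, f@B4}   OUT={a@B4, b@B2, c@B5, d@B3, e@B3, f@B4}

Merge at B3: IN[B3] = OUT[B2] = {b@B2, c@B0, e@B2}
Applying B3's transfer function to that IN value gives OUT[B3] (row B3 above).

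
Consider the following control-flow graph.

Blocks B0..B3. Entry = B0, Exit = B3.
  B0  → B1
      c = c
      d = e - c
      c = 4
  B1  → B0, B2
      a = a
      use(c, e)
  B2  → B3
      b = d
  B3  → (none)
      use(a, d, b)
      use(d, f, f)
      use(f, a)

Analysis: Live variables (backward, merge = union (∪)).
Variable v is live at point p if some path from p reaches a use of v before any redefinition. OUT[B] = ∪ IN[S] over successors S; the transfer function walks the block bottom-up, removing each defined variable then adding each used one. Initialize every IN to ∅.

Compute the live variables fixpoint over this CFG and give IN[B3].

Fixpoint table:
  B0:   IN={a, c, e, f}   OUT={a, c, d, e, f}
  B1:   IN={a, c, d, e, f}   OUT={a, c, d, e, f}
  B2:   IN={a, d, f}   OUT={a, b, d, f}
  B3:   IN={a, b, d, f}   OUT={}

B3 is the boundary node: OUT[B3] = {}
Applying B3's transfer function to that OUT value gives IN[B3] (row B3 above).

Answer: {a, b, d, f}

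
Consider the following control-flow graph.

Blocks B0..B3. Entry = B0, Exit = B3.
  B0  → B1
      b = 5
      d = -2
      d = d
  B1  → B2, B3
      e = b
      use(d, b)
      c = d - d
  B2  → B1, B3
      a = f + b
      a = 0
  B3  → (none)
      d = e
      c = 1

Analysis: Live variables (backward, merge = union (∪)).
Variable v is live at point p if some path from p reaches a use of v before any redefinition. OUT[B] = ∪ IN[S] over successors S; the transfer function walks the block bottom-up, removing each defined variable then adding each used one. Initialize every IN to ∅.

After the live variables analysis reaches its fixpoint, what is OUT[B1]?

Converged values:
  B0: | IN={f} | OUT={b, d, f}
  B1: | IN={b, d, f} | OUT={b, d, e, f}
  B2: | IN={b, d, e, f} | OUT={b, d, e, f}
  B3: | IN={e} | OUT={}

Merge at B1: OUT[B1] = IN[B2] ⊔ IN[B3] = {b, d, e, f}

Answer: {b, d, e, f}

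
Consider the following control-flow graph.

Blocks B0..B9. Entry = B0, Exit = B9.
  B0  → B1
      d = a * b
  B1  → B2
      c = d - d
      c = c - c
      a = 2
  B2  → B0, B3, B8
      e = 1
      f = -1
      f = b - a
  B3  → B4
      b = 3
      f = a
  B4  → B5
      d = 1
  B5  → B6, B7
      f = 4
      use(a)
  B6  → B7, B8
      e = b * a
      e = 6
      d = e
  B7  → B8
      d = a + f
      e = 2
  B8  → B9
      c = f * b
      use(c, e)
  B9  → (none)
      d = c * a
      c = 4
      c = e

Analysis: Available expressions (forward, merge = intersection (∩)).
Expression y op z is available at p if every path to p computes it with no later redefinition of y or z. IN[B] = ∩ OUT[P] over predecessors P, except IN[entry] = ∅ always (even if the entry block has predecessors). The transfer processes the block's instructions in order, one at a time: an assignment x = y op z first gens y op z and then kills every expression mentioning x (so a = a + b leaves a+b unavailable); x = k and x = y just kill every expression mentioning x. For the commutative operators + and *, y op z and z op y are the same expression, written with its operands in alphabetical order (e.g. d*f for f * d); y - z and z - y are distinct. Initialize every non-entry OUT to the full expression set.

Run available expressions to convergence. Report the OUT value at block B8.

Fixpoint table:
  B0: | IN={} | OUT={a*b}
  B1: | IN={a*b} | OUT={d-d}
  B2: | IN={d-d} | OUT={b-a, d-d}
  B3: | IN={b-a, d-d} | OUT={d-d}
  B4: | IN={d-d} | OUT={}
  B5: | IN={} | OUT={}
  B6: | IN={} | OUT={a*b}
  B7: | IN={} | OUT={a+f}
  B8: | IN={} | OUT={b*f}
  B9: | IN={b*f} | OUT={b*f}

Merge at B8: IN[B8] = OUT[B2] ∩ OUT[B6] ∩ OUT[B7] = {}
Applying B8's transfer function to that IN value gives OUT[B8] (row B8 above).

Answer: {b*f}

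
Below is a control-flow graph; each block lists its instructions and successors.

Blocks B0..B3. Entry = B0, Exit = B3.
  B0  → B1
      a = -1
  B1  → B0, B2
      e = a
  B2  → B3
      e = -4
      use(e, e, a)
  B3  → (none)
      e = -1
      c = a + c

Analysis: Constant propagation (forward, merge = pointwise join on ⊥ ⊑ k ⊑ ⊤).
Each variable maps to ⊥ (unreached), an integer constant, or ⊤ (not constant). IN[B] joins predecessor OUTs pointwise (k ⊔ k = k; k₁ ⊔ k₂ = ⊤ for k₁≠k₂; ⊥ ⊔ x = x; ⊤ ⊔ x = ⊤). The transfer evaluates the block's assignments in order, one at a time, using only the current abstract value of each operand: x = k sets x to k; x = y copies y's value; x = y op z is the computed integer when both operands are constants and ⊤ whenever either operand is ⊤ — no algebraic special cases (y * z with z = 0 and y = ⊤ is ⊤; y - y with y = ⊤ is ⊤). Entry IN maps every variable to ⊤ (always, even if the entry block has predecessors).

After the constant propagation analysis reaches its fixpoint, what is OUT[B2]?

Answer: {a: -1, b: ⊤, c: ⊤, d: ⊤, e: -4, f: ⊤}

Derivation:
Per-block solution:
  B0:   IN=(all ⊤)   OUT={a:-1; rest ⊤}
  B1:   IN={a:-1; rest ⊤}   OUT={a:-1, e:-1; rest ⊤}
  B2:   IN={a:-1, e:-1; rest ⊤}   OUT={a:-1, e:-4; rest ⊤}
  B3:   IN={a:-1, e:-4; rest ⊤}   OUT={a:-1, e:-1; rest ⊤}

Merge at B2: IN[B2] = OUT[B1] = {a: -1, b: ⊤, c: ⊤, d: ⊤, e: -1, f: ⊤}
Applying B2's transfer function to that IN value gives OUT[B2] (row B2 above).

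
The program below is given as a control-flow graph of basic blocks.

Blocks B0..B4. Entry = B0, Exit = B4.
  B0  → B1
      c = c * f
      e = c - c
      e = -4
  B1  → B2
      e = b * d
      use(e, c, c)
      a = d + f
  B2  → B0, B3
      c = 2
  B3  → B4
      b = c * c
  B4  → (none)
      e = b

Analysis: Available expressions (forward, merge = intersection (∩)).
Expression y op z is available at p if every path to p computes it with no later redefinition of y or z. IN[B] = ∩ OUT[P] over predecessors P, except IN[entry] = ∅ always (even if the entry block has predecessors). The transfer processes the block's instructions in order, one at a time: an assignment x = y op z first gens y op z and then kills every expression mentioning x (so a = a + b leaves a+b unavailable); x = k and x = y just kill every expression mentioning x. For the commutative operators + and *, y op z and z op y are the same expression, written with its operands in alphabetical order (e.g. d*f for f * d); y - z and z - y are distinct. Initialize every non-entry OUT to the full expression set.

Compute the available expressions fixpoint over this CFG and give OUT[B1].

Answer: {b*d, c-c, d+f}

Derivation:
Per-block solution:
  B0: | IN={} | OUT={c-c}
  B1: | IN={c-c} | OUT={b*d, c-c, d+f}
  B2: | IN={b*d, c-c, d+f} | OUT={b*d, d+f}
  B3: | IN={b*d, d+f} | OUT={c*c, d+f}
  B4: | IN={c*c, d+f} | OUT={c*c, d+f}

Merge at B1: IN[B1] = OUT[B0] = {c-c}
Applying B1's transfer function to that IN value gives OUT[B1] (row B1 above).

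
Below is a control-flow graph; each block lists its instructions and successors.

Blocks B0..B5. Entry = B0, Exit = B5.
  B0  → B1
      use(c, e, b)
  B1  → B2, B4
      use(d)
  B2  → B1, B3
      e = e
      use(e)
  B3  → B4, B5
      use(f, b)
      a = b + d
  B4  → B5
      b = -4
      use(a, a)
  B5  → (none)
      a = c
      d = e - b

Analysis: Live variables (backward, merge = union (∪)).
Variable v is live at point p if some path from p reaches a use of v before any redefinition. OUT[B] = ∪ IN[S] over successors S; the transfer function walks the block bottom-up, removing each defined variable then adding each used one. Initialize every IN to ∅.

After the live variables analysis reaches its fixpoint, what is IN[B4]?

Fixpoint table:
  B0: | IN={a, b, c, d, e, f} | OUT={a, b, c, d, e, f}
  B1: | IN={a, b, c, d, e, f} | OUT={a, b, c, d, e, f}
  B2: | IN={a, b, c, d, e, f} | OUT={a, b, c, d, e, f}
  B3: | IN={b, c, d, e, f} | OUT={a, b, c, e}
  B4: | IN={a, c, e} | OUT={b, c, e}
  B5: | IN={b, c, e} | OUT={}

Merge at B4: OUT[B4] = IN[B5] = {b, c, e}
Applying B4's transfer function to that OUT value gives IN[B4] (row B4 above).

Answer: {a, c, e}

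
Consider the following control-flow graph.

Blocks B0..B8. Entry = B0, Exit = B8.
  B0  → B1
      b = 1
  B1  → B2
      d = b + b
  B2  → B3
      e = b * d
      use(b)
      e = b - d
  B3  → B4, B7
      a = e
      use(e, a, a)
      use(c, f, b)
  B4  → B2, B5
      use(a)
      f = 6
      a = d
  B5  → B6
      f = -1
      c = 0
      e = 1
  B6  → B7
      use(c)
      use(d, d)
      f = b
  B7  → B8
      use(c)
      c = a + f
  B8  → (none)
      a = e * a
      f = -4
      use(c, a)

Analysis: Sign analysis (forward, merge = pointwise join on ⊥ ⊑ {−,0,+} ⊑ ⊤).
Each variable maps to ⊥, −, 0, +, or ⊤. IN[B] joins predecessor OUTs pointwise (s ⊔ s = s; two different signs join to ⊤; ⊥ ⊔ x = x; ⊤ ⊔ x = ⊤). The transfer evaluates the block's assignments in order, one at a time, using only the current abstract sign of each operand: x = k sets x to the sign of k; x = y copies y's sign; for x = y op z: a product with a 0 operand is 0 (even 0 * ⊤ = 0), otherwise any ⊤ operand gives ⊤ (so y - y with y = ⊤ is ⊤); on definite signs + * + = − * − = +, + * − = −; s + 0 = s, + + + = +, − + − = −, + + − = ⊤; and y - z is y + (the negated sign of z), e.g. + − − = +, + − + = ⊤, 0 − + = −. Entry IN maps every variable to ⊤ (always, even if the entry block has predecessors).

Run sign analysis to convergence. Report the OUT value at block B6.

Per-block solution:
  B0: | IN=(all ⊤) | OUT={b:+; rest ⊤}
  B1: | IN={b:+; rest ⊤} | OUT={b:+, d:+; rest ⊤}
  B2: | IN={b:+, d:+; rest ⊤} | OUT={b:+, d:+; rest ⊤}
  B3: | IN={b:+, d:+; rest ⊤} | OUT={b:+, d:+; rest ⊤}
  B4: | IN={b:+, d:+; rest ⊤} | OUT={a:+, b:+, d:+, f:+; rest ⊤}
  B5: | IN={a:+, b:+, d:+, f:+; rest ⊤} | OUT={a:+, b:+, c:0, d:+, e:+, f:-; rest ⊤}
  B6: | IN={a:+, b:+, c:0, d:+, e:+, f:-; rest ⊤} | OUT={a:+, b:+, c:0, d:+, e:+, f:+; rest ⊤}
  B7: | IN={b:+, d:+; rest ⊤} | OUT={b:+, d:+; rest ⊤}
  B8: | IN={b:+, d:+; rest ⊤} | OUT={b:+, d:+, f:-; rest ⊤}

Merge at B6: IN[B6] = OUT[B5] = {a: +, b: +, c: 0, d: +, e: +, f: -}
Applying B6's transfer function to that IN value gives OUT[B6] (row B6 above).

Answer: {a: +, b: +, c: 0, d: +, e: +, f: +}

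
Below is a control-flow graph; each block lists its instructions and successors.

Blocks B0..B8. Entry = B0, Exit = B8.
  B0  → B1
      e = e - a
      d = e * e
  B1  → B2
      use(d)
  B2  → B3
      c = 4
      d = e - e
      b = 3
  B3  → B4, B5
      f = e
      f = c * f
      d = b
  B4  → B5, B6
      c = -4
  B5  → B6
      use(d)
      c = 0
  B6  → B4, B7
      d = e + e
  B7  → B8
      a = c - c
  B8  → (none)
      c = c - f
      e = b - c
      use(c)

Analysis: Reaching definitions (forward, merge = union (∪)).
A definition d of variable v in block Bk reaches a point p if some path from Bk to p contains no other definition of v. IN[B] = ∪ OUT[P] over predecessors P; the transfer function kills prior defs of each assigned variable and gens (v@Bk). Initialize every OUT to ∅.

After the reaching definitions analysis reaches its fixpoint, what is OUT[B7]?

Answer: {a@B7, b@B2, c@B4, c@B5, d@B6, e@B0, f@B3}

Derivation:
Per-block solution:
  B0:  IN={}  OUT={d@B0, e@B0}
  B1:  IN={d@B0, e@B0}  OUT={d@B0, e@B0}
  B2:  IN={d@B0, e@B0}  OUT={b@B2, c@B2, d@B2, e@B0}
  B3:  IN={b@B2, c@B2, d@B2, e@B0}  OUT={b@B2, c@B2, d@B3, e@B0, f@B3}
  B4:  IN={b@B2, c@B2, c@B4, c@B5, d@B3, d@B6, e@B0, f@B3}  OUT={b@B2, c@B4, d@B3, d@B6, e@B0, f@B3}
  B5:  IN={b@B2, c@B2, c@B4, d@B3, d@B6, e@B0, f@B3}  OUT={b@B2, c@B5, d@B3, d@B6, e@B0, f@B3}
  B6:  IN={b@B2, c@B4, c@B5, d@B3, d@B6, e@B0, f@B3}  OUT={b@B2, c@B4, c@B5, d@B6, e@B0, f@B3}
  B7:  IN={b@B2, c@B4, c@B5, d@B6, e@B0, f@B3}  OUT={a@B7, b@B2, c@B4, c@B5, d@B6, e@B0, f@B3}
  B8:  IN={a@B7, b@B2, c@B4, c@B5, d@B6, e@B0, f@B3}  OUT={a@B7, b@B2, c@B8, d@B6, e@B8, f@B3}

Merge at B7: IN[B7] = OUT[B6] = {b@B2, c@B4, c@B5, d@B6, e@B0, f@B3}
Applying B7's transfer function to that IN value gives OUT[B7] (row B7 above).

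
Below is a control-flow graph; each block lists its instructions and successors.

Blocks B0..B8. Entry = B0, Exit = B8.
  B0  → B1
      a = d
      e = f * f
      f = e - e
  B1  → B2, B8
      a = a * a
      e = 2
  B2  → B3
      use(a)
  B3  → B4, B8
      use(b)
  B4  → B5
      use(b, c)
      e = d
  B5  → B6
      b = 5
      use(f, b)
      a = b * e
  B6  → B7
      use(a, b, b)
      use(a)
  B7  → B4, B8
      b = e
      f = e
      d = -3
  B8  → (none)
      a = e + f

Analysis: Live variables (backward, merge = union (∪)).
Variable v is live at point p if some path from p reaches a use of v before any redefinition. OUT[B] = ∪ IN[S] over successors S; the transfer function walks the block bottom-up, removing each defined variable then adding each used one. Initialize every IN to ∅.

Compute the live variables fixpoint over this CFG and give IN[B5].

Fixpoint table:
  B0: | IN={b, c, d, f} | OUT={a, b, c, d, f}
  B1: | IN={a, b, c, d, f} | OUT={a, b, c, d, e, f}
  B2: | IN={a, b, c, d, e, f} | OUT={b, c, d, e, f}
  B3: | IN={b, c, d, e, f} | OUT={b, c, d, e, f}
  B4: | IN={b, c, d, f} | OUT={c, e, f}
  B5: | IN={c, e, f} | OUT={a, b, c, e}
  B6: | IN={a, b, c, e} | OUT={c, e}
  B7: | IN={c, e} | OUT={b, c, d, e, f}
  B8: | IN={e, f} | OUT={}

Merge at B5: OUT[B5] = IN[B6] = {a, b, c, e}
Applying B5's transfer function to that OUT value gives IN[B5] (row B5 above).

Answer: {c, e, f}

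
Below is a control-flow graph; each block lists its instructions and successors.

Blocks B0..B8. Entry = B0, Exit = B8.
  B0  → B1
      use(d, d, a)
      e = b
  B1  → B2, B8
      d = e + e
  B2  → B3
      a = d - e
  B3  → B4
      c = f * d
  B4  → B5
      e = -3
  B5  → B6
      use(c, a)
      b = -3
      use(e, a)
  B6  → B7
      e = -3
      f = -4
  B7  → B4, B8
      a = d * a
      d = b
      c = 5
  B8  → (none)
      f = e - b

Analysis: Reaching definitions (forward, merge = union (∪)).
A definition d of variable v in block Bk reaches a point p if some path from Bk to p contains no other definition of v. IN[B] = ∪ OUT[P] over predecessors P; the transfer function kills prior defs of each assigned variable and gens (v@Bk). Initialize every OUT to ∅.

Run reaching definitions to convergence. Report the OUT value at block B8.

Per-block solution:
  B0: | IN={} | OUT={e@B0}
  B1: | IN={e@B0} | OUT={d@B1, e@B0}
  B2: | IN={d@B1, e@B0} | OUT={a@B2, d@B1, e@B0}
  B3: | IN={a@B2, d@B1, e@B0} | OUT={a@B2, c@B3, d@B1, e@B0}
  B4: | IN={a@B2, a@B7, b@B5, c@B3, c@B7, d@B1, d@B7, e@B0, e@B6, f@B6} | OUT={a@B2, a@B7, b@B5, c@B3, c@B7, d@B1, d@B7, e@B4, f@B6}
  B5: | IN={a@B2, a@B7, b@B5, c@B3, c@B7, d@B1, d@B7, e@B4, f@B6} | OUT={a@B2, a@B7, b@B5, c@B3, c@B7, d@B1, d@B7, e@B4, f@B6}
  B6: | IN={a@B2, a@B7, b@B5, c@B3, c@B7, d@B1, d@B7, e@B4, f@B6} | OUT={a@B2, a@B7, b@B5, c@B3, c@B7, d@B1, d@B7, e@B6, f@B6}
  B7: | IN={a@B2, a@B7, b@B5, c@B3, c@B7, d@B1, d@B7, e@B6, f@B6} | OUT={a@B7, b@B5, c@B7, d@B7, e@B6, f@B6}
  B8: | IN={a@B7, b@B5, c@B7, d@B1, d@B7, e@B0, e@B6, f@B6} | OUT={a@B7, b@B5, c@B7, d@B1, d@B7, e@B0, e@B6, f@B8}

Merge at B8: IN[B8] = OUT[B1] ⊔ OUT[B7] = {a@B7, b@B5, c@B7, d@B1, d@B7, e@B0, e@B6, f@B6}
Applying B8's transfer function to that IN value gives OUT[B8] (row B8 above).

Answer: {a@B7, b@B5, c@B7, d@B1, d@B7, e@B0, e@B6, f@B8}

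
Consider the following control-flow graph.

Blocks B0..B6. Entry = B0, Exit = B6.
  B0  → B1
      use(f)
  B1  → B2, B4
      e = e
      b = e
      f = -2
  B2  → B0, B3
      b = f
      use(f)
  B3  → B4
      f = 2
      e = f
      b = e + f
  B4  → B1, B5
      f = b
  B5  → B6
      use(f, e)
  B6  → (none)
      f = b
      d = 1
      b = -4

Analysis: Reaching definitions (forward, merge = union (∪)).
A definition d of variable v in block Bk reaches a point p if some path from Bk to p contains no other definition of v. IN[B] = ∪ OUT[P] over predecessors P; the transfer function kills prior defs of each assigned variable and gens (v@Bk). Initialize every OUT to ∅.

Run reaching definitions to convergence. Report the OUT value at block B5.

Fixpoint table:
  B0:   IN={b@B2, e@B1, f@B1}   OUT={b@B2, e@B1, f@B1}
  B1:   IN={b@B1, b@B2, b@B3, e@B1, e@B3, f@B1, f@B4}   OUT={b@B1, e@B1, f@B1}
  B2:   IN={b@B1, e@B1, f@B1}   OUT={b@B2, e@B1, f@B1}
  B3:   IN={b@B2, e@B1, f@B1}   OUT={b@B3, e@B3, f@B3}
  B4:   IN={b@B1, b@B3, e@B1, e@B3, f@B1, f@B3}   OUT={b@B1, b@B3, e@B1, e@B3, f@B4}
  B5:   IN={b@B1, b@B3, e@B1, e@B3, f@B4}   OUT={b@B1, b@B3, e@B1, e@B3, f@B4}
  B6:   IN={b@B1, b@B3, e@B1, e@B3, f@B4}   OUT={b@B6, d@B6, e@B1, e@B3, f@B6}

Merge at B5: IN[B5] = OUT[B4] = {b@B1, b@B3, e@B1, e@B3, f@B4}
Applying B5's transfer function to that IN value gives OUT[B5] (row B5 above).

Answer: {b@B1, b@B3, e@B1, e@B3, f@B4}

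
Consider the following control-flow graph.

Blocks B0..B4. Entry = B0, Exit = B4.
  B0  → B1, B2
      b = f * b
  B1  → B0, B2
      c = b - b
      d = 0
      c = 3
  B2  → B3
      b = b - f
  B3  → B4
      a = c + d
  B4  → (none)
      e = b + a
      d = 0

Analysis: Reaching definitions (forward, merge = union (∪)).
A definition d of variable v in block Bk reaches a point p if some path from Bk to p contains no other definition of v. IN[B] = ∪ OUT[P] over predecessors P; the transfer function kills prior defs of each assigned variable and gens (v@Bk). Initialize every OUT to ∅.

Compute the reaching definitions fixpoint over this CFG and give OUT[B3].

Answer: {a@B3, b@B2, c@B1, d@B1}

Trace:
Converged values:
  B0: | IN={b@B0, c@B1, d@B1} | OUT={b@B0, c@B1, d@B1}
  B1: | IN={b@B0, c@B1, d@B1} | OUT={b@B0, c@B1, d@B1}
  B2: | IN={b@B0, c@B1, d@B1} | OUT={b@B2, c@B1, d@B1}
  B3: | IN={b@B2, c@B1, d@B1} | OUT={a@B3, b@B2, c@B1, d@B1}
  B4: | IN={a@B3, b@B2, c@B1, d@B1} | OUT={a@B3, b@B2, c@B1, d@B4, e@B4}

Merge at B3: IN[B3] = OUT[B2] = {b@B2, c@B1, d@B1}
Applying B3's transfer function to that IN value gives OUT[B3] (row B3 above).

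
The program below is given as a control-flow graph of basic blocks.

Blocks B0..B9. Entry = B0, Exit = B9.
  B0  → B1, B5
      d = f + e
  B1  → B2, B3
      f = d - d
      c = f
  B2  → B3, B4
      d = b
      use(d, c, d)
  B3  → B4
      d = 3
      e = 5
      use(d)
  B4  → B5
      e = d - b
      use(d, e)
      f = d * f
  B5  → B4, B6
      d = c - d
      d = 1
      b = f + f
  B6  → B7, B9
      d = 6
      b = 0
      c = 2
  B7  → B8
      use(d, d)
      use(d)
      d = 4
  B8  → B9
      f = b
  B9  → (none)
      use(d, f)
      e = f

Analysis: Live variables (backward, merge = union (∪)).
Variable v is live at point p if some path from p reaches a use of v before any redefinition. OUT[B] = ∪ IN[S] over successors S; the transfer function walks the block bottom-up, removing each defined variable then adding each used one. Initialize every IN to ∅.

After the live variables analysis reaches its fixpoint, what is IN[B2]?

Per-block solution:
  B0:   IN={b, c, e, f}   OUT={b, c, d, f}
  B1:   IN={b, d}   OUT={b, c, f}
  B2:   IN={b, c, f}   OUT={b, c, d, f}
  B3:   IN={b, c, f}   OUT={b, c, d, f}
  B4:   IN={b, c, d, f}   OUT={c, d, f}
  B5:   IN={c, d, f}   OUT={b, c, d, f}
  B6:   IN={f}   OUT={b, d, f}
  B7:   IN={b, d}   OUT={b, d}
  B8:   IN={b, d}   OUT={d, f}
  B9:   IN={d, f}   OUT={}

Merge at B2: OUT[B2] = IN[B3] ⊔ IN[B4] = {b, c, d, f}
Applying B2's transfer function to that OUT value gives IN[B2] (row B2 above).

Answer: {b, c, f}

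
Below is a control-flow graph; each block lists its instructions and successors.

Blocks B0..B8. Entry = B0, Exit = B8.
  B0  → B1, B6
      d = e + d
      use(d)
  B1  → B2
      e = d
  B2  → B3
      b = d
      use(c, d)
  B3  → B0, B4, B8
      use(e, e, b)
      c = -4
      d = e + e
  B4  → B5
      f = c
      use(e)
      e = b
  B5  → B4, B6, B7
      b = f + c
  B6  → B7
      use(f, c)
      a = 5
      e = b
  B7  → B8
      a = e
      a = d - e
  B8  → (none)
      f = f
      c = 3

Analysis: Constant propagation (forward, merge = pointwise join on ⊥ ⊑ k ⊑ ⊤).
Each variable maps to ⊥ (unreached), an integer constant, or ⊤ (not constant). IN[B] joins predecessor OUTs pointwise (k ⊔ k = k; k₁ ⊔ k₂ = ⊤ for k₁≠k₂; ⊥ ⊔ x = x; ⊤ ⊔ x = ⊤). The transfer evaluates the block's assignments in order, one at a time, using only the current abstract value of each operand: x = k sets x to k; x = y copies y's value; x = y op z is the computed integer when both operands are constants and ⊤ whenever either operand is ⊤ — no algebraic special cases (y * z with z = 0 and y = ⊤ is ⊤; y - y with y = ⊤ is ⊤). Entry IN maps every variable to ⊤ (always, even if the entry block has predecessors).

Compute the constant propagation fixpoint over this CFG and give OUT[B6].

Answer: {a: 5, b: ⊤, c: ⊤, d: ⊤, e: ⊤, f: ⊤}

Working:
Converged values:
  B0:   IN=(all ⊤)   OUT=(all ⊤)
  B1:   IN=(all ⊤)   OUT=(all ⊤)
  B2:   IN=(all ⊤)   OUT=(all ⊤)
  B3:   IN=(all ⊤)   OUT={c:-4; rest ⊤}
  B4:   IN={c:-4; rest ⊤}   OUT={c:-4, f:-4; rest ⊤}
  B5:   IN={c:-4, f:-4; rest ⊤}   OUT={b:-8, c:-4, f:-4; rest ⊤}
  B6:   IN=(all ⊤)   OUT={a:5; rest ⊤}
  B7:   IN=(all ⊤)   OUT=(all ⊤)
  B8:   IN=(all ⊤)   OUT={c:3; rest ⊤}

Merge at B6: IN[B6] = OUT[B0] ⊔ OUT[B5] = {a: ⊤, b: ⊤, c: ⊤, d: ⊤, e: ⊤, f: ⊤}
Applying B6's transfer function to that IN value gives OUT[B6] (row B6 above).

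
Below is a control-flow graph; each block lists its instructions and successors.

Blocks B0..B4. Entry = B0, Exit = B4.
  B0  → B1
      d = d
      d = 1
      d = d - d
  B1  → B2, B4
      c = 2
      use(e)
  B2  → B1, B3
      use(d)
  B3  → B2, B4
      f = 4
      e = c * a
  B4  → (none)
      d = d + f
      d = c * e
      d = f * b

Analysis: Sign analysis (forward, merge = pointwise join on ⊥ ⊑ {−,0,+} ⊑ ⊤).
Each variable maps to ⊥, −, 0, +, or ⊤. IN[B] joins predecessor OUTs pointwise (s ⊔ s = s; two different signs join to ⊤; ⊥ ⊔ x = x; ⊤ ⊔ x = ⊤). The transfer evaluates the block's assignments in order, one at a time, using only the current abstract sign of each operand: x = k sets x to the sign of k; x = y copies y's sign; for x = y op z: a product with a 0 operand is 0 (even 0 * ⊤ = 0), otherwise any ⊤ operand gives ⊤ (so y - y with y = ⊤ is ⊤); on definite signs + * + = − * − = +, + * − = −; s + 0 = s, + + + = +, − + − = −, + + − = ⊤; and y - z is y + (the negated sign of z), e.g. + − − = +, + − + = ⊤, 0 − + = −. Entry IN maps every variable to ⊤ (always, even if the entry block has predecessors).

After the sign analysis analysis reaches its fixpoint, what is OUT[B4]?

Answer: {a: ⊤, b: ⊤, c: +, d: ⊤, e: ⊤, f: ⊤}

Working:
Fixpoint table:
  B0:   IN=(all ⊤)   OUT=(all ⊤)
  B1:   IN=(all ⊤)   OUT={c:+; rest ⊤}
  B2:   IN={c:+; rest ⊤}   OUT={c:+; rest ⊤}
  B3:   IN={c:+; rest ⊤}   OUT={c:+, f:+; rest ⊤}
  B4:   IN={c:+; rest ⊤}   OUT={c:+; rest ⊤}

Merge at B4: IN[B4] = OUT[B1] ⊔ OUT[B3] = {a: ⊤, b: ⊤, c: +, d: ⊤, e: ⊤, f: ⊤}
Applying B4's transfer function to that IN value gives OUT[B4] (row B4 above).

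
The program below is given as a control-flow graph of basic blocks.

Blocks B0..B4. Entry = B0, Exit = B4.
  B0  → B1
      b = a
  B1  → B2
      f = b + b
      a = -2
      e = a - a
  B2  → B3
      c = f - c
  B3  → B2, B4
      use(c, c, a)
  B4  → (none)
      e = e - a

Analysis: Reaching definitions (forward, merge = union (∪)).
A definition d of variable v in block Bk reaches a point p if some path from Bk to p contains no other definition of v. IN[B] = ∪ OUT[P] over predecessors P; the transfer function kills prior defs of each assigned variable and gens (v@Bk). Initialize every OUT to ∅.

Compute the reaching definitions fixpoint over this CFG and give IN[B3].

Per-block solution:
  B0:  IN={}  OUT={b@B0}
  B1:  IN={b@B0}  OUT={a@B1, b@B0, e@B1, f@B1}
  B2:  IN={a@B1, b@B0, c@B2, e@B1, f@B1}  OUT={a@B1, b@B0, c@B2, e@B1, f@B1}
  B3:  IN={a@B1, b@B0, c@B2, e@B1, f@B1}  OUT={a@B1, b@B0, c@B2, e@B1, f@B1}
  B4:  IN={a@B1, b@B0, c@B2, e@B1, f@B1}  OUT={a@B1, b@B0, c@B2, e@B4, f@B1}

Merge at B3: IN[B3] = OUT[B2] = {a@B1, b@B0, c@B2, e@B1, f@B1}

Answer: {a@B1, b@B0, c@B2, e@B1, f@B1}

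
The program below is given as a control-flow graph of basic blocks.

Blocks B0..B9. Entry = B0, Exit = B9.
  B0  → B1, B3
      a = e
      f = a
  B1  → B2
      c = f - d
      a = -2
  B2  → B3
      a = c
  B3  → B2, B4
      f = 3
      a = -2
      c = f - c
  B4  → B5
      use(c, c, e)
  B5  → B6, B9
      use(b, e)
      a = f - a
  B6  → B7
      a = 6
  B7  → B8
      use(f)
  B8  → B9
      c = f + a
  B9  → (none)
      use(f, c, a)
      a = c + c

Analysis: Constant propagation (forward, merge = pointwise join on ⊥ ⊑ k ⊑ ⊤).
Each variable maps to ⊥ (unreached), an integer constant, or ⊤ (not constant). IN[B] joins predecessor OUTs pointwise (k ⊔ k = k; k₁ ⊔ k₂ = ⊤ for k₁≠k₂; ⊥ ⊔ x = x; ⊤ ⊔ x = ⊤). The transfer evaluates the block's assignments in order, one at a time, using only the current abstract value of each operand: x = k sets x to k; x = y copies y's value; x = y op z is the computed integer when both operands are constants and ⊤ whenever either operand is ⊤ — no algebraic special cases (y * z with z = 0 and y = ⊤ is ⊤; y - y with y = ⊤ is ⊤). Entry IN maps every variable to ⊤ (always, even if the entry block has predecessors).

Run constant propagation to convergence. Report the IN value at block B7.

Answer: {a: 6, b: ⊤, c: ⊤, d: ⊤, e: ⊤, f: 3}

Working:
Fixpoint table:
  B0: | IN=(all ⊤) | OUT=(all ⊤)
  B1: | IN=(all ⊤) | OUT={a:-2; rest ⊤}
  B2: | IN={a:-2; rest ⊤} | OUT=(all ⊤)
  B3: | IN=(all ⊤) | OUT={a:-2, f:3; rest ⊤}
  B4: | IN={a:-2, f:3; rest ⊤} | OUT={a:-2, f:3; rest ⊤}
  B5: | IN={a:-2, f:3; rest ⊤} | OUT={a:5, f:3; rest ⊤}
  B6: | IN={a:5, f:3; rest ⊤} | OUT={a:6, f:3; rest ⊤}
  B7: | IN={a:6, f:3; rest ⊤} | OUT={a:6, f:3; rest ⊤}
  B8: | IN={a:6, f:3; rest ⊤} | OUT={a:6, c:9, f:3; rest ⊤}
  B9: | IN={f:3; rest ⊤} | OUT={f:3; rest ⊤}

Merge at B7: IN[B7] = OUT[B6] = {a: 6, b: ⊤, c: ⊤, d: ⊤, e: ⊤, f: 3}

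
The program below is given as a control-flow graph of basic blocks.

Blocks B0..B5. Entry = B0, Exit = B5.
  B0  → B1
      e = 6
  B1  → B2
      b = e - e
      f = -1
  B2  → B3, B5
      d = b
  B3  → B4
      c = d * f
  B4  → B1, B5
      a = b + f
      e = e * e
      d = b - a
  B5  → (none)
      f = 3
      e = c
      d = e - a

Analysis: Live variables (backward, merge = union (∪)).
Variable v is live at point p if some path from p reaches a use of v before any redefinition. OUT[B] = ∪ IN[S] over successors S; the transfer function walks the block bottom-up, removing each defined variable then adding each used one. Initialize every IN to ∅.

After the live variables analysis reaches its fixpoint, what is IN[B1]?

Per-block solution:
  B0: | IN={a, c} | OUT={a, c, e}
  B1: | IN={a, c, e} | OUT={a, b, c, e, f}
  B2: | IN={a, b, c, e, f} | OUT={a, b, c, d, e, f}
  B3: | IN={b, d, e, f} | OUT={b, c, e, f}
  B4: | IN={b, c, e, f} | OUT={a, c, e}
  B5: | IN={a, c} | OUT={}

Merge at B1: OUT[B1] = IN[B2] = {a, b, c, e, f}
Applying B1's transfer function to that OUT value gives IN[B1] (row B1 above).

Answer: {a, c, e}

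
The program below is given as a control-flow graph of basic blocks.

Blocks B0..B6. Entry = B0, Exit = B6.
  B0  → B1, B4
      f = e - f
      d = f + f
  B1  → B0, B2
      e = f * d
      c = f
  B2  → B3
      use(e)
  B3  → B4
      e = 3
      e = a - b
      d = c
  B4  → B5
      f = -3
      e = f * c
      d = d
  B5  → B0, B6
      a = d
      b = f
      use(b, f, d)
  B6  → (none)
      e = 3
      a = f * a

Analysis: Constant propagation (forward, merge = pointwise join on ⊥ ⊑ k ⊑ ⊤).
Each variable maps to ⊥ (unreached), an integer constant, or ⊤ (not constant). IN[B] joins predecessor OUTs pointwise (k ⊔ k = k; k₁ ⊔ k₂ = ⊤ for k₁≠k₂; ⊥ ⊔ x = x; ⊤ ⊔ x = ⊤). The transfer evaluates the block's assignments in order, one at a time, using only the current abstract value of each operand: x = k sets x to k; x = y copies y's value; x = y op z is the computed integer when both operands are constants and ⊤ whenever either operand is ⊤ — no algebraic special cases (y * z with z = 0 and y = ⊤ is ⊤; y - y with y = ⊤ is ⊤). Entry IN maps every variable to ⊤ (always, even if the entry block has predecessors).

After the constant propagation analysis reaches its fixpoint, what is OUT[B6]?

Per-block solution:
  B0:  IN=(all ⊤)  OUT=(all ⊤)
  B1:  IN=(all ⊤)  OUT=(all ⊤)
  B2:  IN=(all ⊤)  OUT=(all ⊤)
  B3:  IN=(all ⊤)  OUT=(all ⊤)
  B4:  IN=(all ⊤)  OUT={f:-3; rest ⊤}
  B5:  IN={f:-3; rest ⊤}  OUT={b:-3, f:-3; rest ⊤}
  B6:  IN={b:-3, f:-3; rest ⊤}  OUT={b:-3, e:3, f:-3; rest ⊤}

Merge at B6: IN[B6] = OUT[B5] = {a: ⊤, b: -3, c: ⊤, d: ⊤, e: ⊤, f: -3}
Applying B6's transfer function to that IN value gives OUT[B6] (row B6 above).

Answer: {a: ⊤, b: -3, c: ⊤, d: ⊤, e: 3, f: -3}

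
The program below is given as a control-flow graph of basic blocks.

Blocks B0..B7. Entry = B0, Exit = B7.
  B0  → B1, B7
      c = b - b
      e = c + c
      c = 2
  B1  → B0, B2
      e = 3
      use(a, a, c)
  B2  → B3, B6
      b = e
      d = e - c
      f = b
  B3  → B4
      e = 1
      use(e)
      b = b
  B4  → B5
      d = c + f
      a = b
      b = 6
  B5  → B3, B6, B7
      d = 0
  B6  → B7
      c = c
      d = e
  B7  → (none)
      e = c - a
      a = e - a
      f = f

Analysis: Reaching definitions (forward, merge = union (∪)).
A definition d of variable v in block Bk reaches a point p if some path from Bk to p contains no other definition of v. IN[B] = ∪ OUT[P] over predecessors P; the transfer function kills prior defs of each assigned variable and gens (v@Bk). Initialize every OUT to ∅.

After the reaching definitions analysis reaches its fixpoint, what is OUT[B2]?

Answer: {b@B2, c@B0, d@B2, e@B1, f@B2}

Working:
Per-block solution:
  B0: | IN={c@B0, e@B1} | OUT={c@B0, e@B0}
  B1: | IN={c@B0, e@B0} | OUT={c@B0, e@B1}
  B2: | IN={c@B0, e@B1} | OUT={b@B2, c@B0, d@B2, e@B1, f@B2}
  B3: | IN={a@B4, b@B2, b@B4, c@B0, d@B2, d@B5, e@B1, e@B3, f@B2} | OUT={a@B4, b@B3, c@B0, d@B2, d@B5, e@B3, f@B2}
  B4: | IN={a@B4, b@B3, c@B0, d@B2, d@B5, e@B3, f@B2} | OUT={a@B4, b@B4, c@B0, d@B4, e@B3, f@B2}
  B5: | IN={a@B4, b@B4, c@B0, d@B4, e@B3, f@B2} | OUT={a@B4, b@B4, c@B0, d@B5, e@B3, f@B2}
  B6: | IN={a@B4, b@B2, b@B4, c@B0, d@B2, d@B5, e@B1, e@B3, f@B2} | OUT={a@B4, b@B2, b@B4, c@B6, d@B6, e@B1, e@B3, f@B2}
  B7: | IN={a@B4, b@B2, b@B4, c@B0, c@B6, d@B5, d@B6, e@B0, e@B1, e@B3, f@B2} | OUT={a@B7, b@B2, b@B4, c@B0, c@B6, d@B5, d@B6, e@B7, f@B7}

Merge at B2: IN[B2] = OUT[B1] = {c@B0, e@B1}
Applying B2's transfer function to that IN value gives OUT[B2] (row B2 above).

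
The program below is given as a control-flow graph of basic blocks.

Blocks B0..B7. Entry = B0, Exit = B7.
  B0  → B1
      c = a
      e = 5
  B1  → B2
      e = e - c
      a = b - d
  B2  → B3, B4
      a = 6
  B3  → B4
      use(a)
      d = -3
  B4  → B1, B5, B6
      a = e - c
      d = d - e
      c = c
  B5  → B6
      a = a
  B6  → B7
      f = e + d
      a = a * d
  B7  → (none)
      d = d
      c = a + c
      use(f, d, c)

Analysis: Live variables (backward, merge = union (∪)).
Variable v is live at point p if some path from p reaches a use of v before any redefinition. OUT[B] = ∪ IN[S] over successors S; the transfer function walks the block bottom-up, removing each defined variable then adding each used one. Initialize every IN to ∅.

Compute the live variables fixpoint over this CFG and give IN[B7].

Answer: {a, c, d, f}

Trace:
Fixpoint table:
  B0:   IN={a, b, d}   OUT={b, c, d, e}
  B1:   IN={b, c, d, e}   OUT={b, c, d, e}
  B2:   IN={b, c, d, e}   OUT={a, b, c, d, e}
  B3:   IN={a, b, c, e}   OUT={b, c, d, e}
  B4:   IN={b, c, d, e}   OUT={a, b, c, d, e}
  B5:   IN={a, c, d, e}   OUT={a, c, d, e}
  B6:   IN={a, c, d, e}   OUT={a, c, d, f}
  B7:   IN={a, c, d, f}   OUT={}

B7 is the boundary node: OUT[B7] = {}
Applying B7's transfer function to that OUT value gives IN[B7] (row B7 above).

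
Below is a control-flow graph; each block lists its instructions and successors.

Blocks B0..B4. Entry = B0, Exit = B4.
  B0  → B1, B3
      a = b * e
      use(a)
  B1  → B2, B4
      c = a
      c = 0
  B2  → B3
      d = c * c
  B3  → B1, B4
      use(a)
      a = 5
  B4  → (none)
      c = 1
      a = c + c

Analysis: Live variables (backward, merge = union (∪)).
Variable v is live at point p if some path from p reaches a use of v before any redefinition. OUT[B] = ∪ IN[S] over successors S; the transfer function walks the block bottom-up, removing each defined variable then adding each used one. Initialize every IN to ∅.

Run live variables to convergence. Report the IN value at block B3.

Converged values:
  B0: | IN={b, e} | OUT={a}
  B1: | IN={a} | OUT={a, c}
  B2: | IN={a, c} | OUT={a}
  B3: | IN={a} | OUT={a}
  B4: | IN={} | OUT={}

Merge at B3: OUT[B3] = IN[B1] ⊔ IN[B4] = {a}
Applying B3's transfer function to that OUT value gives IN[B3] (row B3 above).

Answer: {a}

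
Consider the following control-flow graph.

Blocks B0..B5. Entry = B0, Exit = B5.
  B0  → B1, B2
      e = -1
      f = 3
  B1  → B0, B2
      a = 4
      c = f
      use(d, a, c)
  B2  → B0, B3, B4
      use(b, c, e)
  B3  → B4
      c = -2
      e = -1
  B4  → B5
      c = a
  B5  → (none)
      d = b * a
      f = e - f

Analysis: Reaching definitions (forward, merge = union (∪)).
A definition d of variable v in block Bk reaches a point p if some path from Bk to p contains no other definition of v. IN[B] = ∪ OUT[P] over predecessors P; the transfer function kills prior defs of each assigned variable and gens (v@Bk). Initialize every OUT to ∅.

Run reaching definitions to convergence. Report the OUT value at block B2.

Answer: {a@B1, c@B1, e@B0, f@B0}

Working:
Per-block solution:
  B0:   IN={a@B1, c@B1, e@B0, f@B0}   OUT={a@B1, c@B1, e@B0, f@B0}
  B1:   IN={a@B1, c@B1, e@B0, f@B0}   OUT={a@B1, c@B1, e@B0, f@B0}
  B2:   IN={a@B1, c@B1, e@B0, f@B0}   OUT={a@B1, c@B1, e@B0, f@B0}
  B3:   IN={a@B1, c@B1, e@B0, f@B0}   OUT={a@B1, c@B3, e@B3, f@B0}
  B4:   IN={a@B1, c@B1, c@B3, e@B0, e@B3, f@B0}   OUT={a@B1, c@B4, e@B0, e@B3, f@B0}
  B5:   IN={a@B1, c@B4, e@B0, e@B3, f@B0}   OUT={a@B1, c@B4, d@B5, e@B0, e@B3, f@B5}

Merge at B2: IN[B2] = OUT[B0] ⊔ OUT[B1] = {a@B1, c@B1, e@B0, f@B0}
Applying B2's transfer function to that IN value gives OUT[B2] (row B2 above).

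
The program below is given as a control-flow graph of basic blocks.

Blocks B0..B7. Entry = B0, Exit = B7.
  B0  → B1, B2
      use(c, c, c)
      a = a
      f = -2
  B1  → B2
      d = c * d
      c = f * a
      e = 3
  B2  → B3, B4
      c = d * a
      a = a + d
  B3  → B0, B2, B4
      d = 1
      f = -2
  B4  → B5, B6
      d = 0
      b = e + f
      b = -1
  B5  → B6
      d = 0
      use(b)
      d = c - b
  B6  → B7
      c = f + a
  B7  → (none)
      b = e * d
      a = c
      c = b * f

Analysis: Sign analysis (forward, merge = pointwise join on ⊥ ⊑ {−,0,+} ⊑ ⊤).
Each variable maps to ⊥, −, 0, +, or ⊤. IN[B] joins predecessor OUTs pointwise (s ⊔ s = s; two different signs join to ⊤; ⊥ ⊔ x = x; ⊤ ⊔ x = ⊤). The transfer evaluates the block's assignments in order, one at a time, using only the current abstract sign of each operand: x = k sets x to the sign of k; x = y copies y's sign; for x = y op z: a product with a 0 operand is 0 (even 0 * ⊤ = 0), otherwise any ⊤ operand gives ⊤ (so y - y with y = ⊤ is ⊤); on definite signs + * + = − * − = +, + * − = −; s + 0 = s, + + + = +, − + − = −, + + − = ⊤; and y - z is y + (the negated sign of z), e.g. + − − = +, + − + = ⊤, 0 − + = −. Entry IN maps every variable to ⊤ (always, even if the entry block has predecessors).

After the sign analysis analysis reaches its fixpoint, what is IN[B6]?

Per-block solution:
  B0:  IN=(all ⊤)  OUT={f:-; rest ⊤}
  B1:  IN={f:-; rest ⊤}  OUT={e:+, f:-; rest ⊤}
  B2:  IN={f:-; rest ⊤}  OUT={f:-; rest ⊤}
  B3:  IN={f:-; rest ⊤}  OUT={d:+, f:-; rest ⊤}
  B4:  IN={f:-; rest ⊤}  OUT={b:-, d:0, f:-; rest ⊤}
  B5:  IN={b:-, d:0, f:-; rest ⊤}  OUT={b:-, f:-; rest ⊤}
  B6:  IN={b:-, f:-; rest ⊤}  OUT={b:-, f:-; rest ⊤}
  B7:  IN={b:-, f:-; rest ⊤}  OUT={f:-; rest ⊤}

Merge at B6: IN[B6] = OUT[B4] ⊔ OUT[B5] = {a: ⊤, b: -, c: ⊤, d: ⊤, e: ⊤, f: -}

Answer: {a: ⊤, b: -, c: ⊤, d: ⊤, e: ⊤, f: -}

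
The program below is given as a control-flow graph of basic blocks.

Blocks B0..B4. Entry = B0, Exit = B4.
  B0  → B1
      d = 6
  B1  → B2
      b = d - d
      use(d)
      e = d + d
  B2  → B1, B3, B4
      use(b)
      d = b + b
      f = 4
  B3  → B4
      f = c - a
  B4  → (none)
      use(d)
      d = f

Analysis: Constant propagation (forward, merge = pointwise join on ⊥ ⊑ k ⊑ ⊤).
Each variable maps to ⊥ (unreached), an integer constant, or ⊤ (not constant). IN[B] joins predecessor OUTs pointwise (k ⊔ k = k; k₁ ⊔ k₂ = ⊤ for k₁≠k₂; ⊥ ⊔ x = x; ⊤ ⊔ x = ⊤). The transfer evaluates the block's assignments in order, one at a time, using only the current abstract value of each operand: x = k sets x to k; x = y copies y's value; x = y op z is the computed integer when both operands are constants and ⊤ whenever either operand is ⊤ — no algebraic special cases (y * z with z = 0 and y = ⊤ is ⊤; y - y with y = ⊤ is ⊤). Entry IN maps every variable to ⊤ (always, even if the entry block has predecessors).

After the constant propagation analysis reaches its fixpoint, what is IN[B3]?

Answer: {a: ⊤, b: ⊤, c: ⊤, d: ⊤, e: ⊤, f: 4}

Derivation:
Per-block solution:
  B0: | IN=(all ⊤) | OUT={d:6; rest ⊤}
  B1: | IN=(all ⊤) | OUT=(all ⊤)
  B2: | IN=(all ⊤) | OUT={f:4; rest ⊤}
  B3: | IN={f:4; rest ⊤} | OUT=(all ⊤)
  B4: | IN=(all ⊤) | OUT=(all ⊤)

Merge at B3: IN[B3] = OUT[B2] = {a: ⊤, b: ⊤, c: ⊤, d: ⊤, e: ⊤, f: 4}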